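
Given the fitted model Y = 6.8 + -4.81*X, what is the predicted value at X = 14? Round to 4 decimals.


Substitute X = 14 into the equation:
Y = 6.8 + -4.81 * 14 = 6.8 + -67.3400 = -60.5400.

-60.5400


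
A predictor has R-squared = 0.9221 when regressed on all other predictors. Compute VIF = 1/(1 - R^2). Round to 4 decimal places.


Denominator: 1 - 0.9221 = 0.0779.
VIF = 1 / 0.0779 = 12.8370.

12.8370


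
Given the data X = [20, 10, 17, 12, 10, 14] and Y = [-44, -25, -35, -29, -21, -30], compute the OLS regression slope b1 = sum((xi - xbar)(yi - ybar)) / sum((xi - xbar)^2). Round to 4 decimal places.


The sample means are xbar = 13.8333 and ybar = -30.6667.
Compute S_xx = 80.8333 and S_xy = -157.6667.
Slope b1 = S_xy / S_xx = -157.6667 / 80.8333 = -1.9505.

-1.9505


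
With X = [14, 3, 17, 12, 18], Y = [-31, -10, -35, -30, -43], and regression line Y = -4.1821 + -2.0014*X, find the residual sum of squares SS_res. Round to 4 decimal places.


For each point, residual = actual - predicted.
Residuals: [1.2017, 0.1863, 3.2059, -1.8011, -2.7927].
Sum of squared residuals = 22.7997.

22.7997


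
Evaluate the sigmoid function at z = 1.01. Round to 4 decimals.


Compute exp(-1.0100) = 0.3642.
Sigmoid = 1 / (1 + 0.3642) = 1 / 1.3642 = 0.7330.

0.7330


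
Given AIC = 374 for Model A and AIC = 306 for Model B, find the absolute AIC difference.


Absolute difference = |374 - 306| = 68.
The model with lower AIC (B) is preferred.

68


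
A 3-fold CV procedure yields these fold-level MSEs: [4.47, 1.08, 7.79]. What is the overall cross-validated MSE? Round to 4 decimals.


Sum of fold MSEs = 13.3400.
Average = 13.3400 / 3 = 4.4467.

4.4467


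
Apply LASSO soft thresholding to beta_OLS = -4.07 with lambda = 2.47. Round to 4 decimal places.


Absolute value: |-4.07| = 4.07.
Compare to lambda = 2.47.
Since |beta| > lambda, coefficient = sign(beta)*(|beta| - lambda) = -1.6000.

-1.6000


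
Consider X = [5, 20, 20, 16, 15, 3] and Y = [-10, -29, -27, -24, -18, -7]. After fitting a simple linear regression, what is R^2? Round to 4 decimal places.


Fit the OLS line: b0 = -3.3172, b1 = -1.2038.
SSres = 16.5894.
SStot = 414.8333.
R^2 = 1 - 16.5894/414.8333 = 0.9600.

0.9600


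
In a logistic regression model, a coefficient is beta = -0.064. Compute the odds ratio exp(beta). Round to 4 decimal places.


exp(-0.064) = 0.9380.
So the odds ratio is 0.9380.

0.9380


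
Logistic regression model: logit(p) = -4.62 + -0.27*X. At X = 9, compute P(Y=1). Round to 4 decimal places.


Linear predictor: z = -4.62 + -0.27 * 9 = -7.0500.
P = 1/(1 + exp(7.0500)) = 1/(1 + 1152.8587) = 0.0009.

0.0009


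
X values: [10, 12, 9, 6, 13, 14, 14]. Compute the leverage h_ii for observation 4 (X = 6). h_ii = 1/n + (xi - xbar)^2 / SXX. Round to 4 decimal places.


Compute xbar = 11.1429 with n = 7 observations.
SXX = 52.8571.
Leverage = 1/7 + (6 - 11.1429)^2/52.8571 = 0.6432.

0.6432


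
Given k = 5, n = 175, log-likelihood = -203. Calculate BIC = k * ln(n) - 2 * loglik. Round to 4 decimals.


k * ln(n) = 5 * ln(175) = 5 * 5.164786 = 25.823930.
-2 * loglik = -2 * (-203) = 406.
BIC = 25.823930 + 406 = 431.823930, which rounds to 431.8239.

431.8239


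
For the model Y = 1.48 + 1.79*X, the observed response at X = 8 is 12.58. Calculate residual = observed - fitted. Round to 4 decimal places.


Predicted = 1.48 + 1.79 * 8 = 15.8000.
Residual = 12.58 - 15.8000 = -3.2200.

-3.2200


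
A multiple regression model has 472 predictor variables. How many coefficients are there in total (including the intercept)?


Each predictor gets one coefficient, plus one intercept.
Total parameters = 472 + 1 = 473.

473


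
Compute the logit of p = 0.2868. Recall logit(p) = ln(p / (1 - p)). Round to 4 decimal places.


The odds are p/(1-p) = 0.2868 / 0.7132 = 0.4021.
logit(p) = ln(0.4021) = -0.9110.

-0.9110


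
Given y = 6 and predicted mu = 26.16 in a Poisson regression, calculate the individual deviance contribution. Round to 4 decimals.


y/mu = 6/26.16 = 0.229358 (approx.), and ln(6/26.16) = -1.472472.
y * ln(y/mu) = 6 * -1.472472 = -8.834832.
y - mu = -20.16.
D = 2 * (-8.834832 - -20.16) = 22.650336, which rounds to 22.6503.

22.6503


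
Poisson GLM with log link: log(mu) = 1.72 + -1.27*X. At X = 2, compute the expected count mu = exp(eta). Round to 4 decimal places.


Linear predictor: eta = 1.72 + (-1.27)(2) = -0.8200.
Expected count: mu = exp(-0.8200) = 0.4404.

0.4404


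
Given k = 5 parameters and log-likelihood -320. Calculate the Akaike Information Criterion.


AIC = 2k - 2*loglik = 2(5) - 2(-320).
= 10 + 640 = 650.

650


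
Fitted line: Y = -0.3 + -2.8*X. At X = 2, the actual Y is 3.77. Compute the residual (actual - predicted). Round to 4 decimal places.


Compute yhat = -0.3 + (-2.8)(2) = -5.9000.
Residual = actual - predicted = 3.77 - -5.9000 = 9.6700.

9.6700


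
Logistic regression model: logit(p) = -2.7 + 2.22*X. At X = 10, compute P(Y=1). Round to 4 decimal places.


Linear predictor: z = -2.7 + 2.22 * 10 = 19.5000.
P = 1/(1 + exp(-19.5000)) = 1/(1 + 0.0000) = 1.0000.

1.0000


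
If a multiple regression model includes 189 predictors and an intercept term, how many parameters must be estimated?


Total coefficients = number of predictors + 1 (for the intercept).
= 189 + 1 = 190.

190


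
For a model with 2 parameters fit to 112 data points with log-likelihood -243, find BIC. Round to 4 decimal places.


Compute k*ln(n) = 2*ln(112) = 2*4.718499 = 9.436998.
Then -2*loglik = 486.
BIC = 9.436998 + 486 = 495.436998, which rounds to 495.4370.

495.4370


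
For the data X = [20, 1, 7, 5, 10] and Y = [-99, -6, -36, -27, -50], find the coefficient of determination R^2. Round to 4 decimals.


After computing the OLS fit (b0=-1.7651, b1=-4.8645):
SSres = 1.4337, SStot = 4857.2000.
R^2 = 1 - 1.4337/4857.2000 = 0.9997.

0.9997


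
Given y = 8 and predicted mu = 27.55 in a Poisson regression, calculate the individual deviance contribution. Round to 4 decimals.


y/mu = 8/27.55 = 0.290381 (approx.), and ln(8/27.55) = -1.236561.
y * ln(y/mu) = 8 * -1.236561 = -9.892488.
y - mu = -19.55.
D = 2 * (-9.892488 - -19.55) = 19.315024, which rounds to 19.3150.

19.3150


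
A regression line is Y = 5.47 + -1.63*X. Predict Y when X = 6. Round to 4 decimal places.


Substitute X = 6 into the equation:
Y = 5.47 + -1.63 * 6 = 5.47 + -9.7800 = -4.3100.

-4.3100


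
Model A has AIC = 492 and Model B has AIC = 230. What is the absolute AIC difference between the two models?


|AIC_A - AIC_B| = |492 - 230| = 262.
Model B is preferred (lower AIC).

262


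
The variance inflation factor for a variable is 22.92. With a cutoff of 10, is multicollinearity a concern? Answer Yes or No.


The threshold is 10.
VIF = 22.92 is >= 10.
Multicollinearity indication: Yes.

Yes


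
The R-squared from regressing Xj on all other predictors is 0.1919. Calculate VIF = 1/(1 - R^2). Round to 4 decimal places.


VIF = 1 / (1 - 0.1919).
= 1 / 0.8081 = 1.2375.

1.2375


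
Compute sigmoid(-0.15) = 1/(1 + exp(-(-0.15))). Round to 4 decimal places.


First, exp(0.1500) = 1.1618.
Then sigma(z) = 1/(1 + 1.1618) = 0.4626.

0.4626


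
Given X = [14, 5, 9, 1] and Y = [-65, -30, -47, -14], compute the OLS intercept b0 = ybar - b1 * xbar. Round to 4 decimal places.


First find the slope: b1 = -3.9461.
Means: xbar = 7.2500, ybar = -39.0000.
b0 = ybar - b1 * xbar = -39.0000 - -3.9461 * 7.2500 = -10.3908.

-10.3908


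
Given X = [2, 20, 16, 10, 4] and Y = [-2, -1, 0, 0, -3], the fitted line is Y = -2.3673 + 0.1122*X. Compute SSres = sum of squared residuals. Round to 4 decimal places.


Predicted values from Y = -2.3673 + 0.1122*X.
Residuals: [0.1429, -0.8767, 0.5721, 1.2453, -1.0815].
SSres = 3.8367.

3.8367


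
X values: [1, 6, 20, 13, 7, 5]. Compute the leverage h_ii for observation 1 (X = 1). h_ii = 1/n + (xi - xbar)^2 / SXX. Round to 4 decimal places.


Mean of X: xbar = 8.6667.
SXX = 229.3333.
For X = 1: h = 1/6 + (1 - 8.6667)^2/229.3333 = 0.4230.

0.4230


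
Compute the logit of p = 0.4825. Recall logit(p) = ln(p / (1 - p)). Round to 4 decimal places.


1 - p = 0.5175.
p/(1-p) = 0.9324.
logit = ln(0.9324) = -0.0700.

-0.0700


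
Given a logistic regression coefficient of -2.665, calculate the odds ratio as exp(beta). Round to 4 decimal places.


Odds ratio = exp(beta) = exp(-2.665).
= 0.0696.

0.0696


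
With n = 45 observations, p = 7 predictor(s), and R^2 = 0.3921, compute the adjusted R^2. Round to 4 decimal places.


Using the formula:
(1 - 0.3921) = 0.6079.
Multiply by 44/37: 0.6079 * 44 = 26.7476, then 26.7476 / 37 = 0.7229.
Adj R^2 = 1 - 0.7229 = 0.2771.

0.2771


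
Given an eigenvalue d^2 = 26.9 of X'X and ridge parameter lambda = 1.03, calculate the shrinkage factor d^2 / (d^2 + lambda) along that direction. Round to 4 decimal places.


Compute the denominator: 26.9 + 1.03 = 27.9300.
Shrinkage factor = 26.9 / 27.9300 = 0.9631.

0.9631


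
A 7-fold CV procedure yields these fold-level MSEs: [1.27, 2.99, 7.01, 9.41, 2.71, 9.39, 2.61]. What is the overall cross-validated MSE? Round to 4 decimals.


Total MSE across folds = 35.3900.
CV-MSE = 35.3900/7 = 5.0557.

5.0557


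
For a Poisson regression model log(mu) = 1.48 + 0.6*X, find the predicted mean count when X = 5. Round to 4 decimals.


Linear predictor: eta = 1.48 + (0.6)(5) = 4.4800.
Expected count: mu = exp(4.4800) = 88.2347.

88.2347


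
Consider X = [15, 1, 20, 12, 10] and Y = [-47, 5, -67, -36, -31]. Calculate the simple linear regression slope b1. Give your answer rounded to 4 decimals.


Calculate xbar = 11.6000, ybar = -35.2000.
S_xx = 197.2000, S_xy = -740.4000.
Using b1 = S_xy / S_xx = -740.4000 / 197.2000, we get b1 = -3.7546.

-3.7546


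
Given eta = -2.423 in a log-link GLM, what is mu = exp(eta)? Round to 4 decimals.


Apply the inverse link:
mu = e^-2.423 = 0.0887.

0.0887


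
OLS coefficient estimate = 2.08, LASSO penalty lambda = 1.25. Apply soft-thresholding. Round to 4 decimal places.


|beta_OLS| = 2.08.
lambda = 1.25.
Since |beta| > lambda, coefficient = sign(beta)*(|beta| - lambda) = 0.8300.
Result = 0.8300.

0.8300


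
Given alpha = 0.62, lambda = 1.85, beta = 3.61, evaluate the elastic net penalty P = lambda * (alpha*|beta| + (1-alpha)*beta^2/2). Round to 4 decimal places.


alpha * |beta| = 0.62 * 3.61 = 2.2382.
(1-alpha) * beta^2/2 = 0.38 * 13.0321/2 = 2.4761.
Total = 1.85 * (2.2382 + 2.4761) = 8.7215.

8.7215


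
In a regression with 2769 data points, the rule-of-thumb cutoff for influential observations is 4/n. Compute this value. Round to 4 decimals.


Cook's distance cutoff = 4/n = 4/2769.
= 0.0014.

0.0014


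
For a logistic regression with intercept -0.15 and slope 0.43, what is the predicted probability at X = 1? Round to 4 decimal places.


Linear predictor: z = -0.15 + 0.43 * 1 = 0.2800.
P = 1/(1 + exp(-0.2800)) = 1/(1 + 0.7558) = 0.5695.

0.5695


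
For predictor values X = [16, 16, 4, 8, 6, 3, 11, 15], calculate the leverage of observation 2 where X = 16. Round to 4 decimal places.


n = 8, xbar = 9.8750.
SXX = sum((xi - xbar)^2) = 202.8750.
h = 1/8 + (16 - 9.8750)^2 / 202.8750 = 0.3099.

0.3099


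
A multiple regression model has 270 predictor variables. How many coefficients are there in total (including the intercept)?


Total coefficients = number of predictors + 1 (for the intercept).
= 270 + 1 = 271.

271


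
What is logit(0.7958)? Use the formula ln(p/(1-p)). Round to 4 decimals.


1 - p = 0.2042.
p/(1-p) = 3.8972.
logit = ln(3.8972) = 1.3602.

1.3602


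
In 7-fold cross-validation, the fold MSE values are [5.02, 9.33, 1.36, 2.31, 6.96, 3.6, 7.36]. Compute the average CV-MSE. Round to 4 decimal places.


Sum of fold MSEs = 35.9400.
Average = 35.9400 / 7 = 5.1343.

5.1343


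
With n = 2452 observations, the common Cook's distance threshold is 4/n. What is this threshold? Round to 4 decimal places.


Cook's distance cutoff = 4/n = 4/2452.
= 0.0016.

0.0016


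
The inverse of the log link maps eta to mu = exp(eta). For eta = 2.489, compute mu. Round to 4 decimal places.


mu = exp(eta) = exp(2.489).
= 12.0492.

12.0492


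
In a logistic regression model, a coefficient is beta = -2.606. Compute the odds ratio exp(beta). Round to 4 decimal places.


Odds ratio = exp(beta) = exp(-2.606).
= 0.0738.

0.0738


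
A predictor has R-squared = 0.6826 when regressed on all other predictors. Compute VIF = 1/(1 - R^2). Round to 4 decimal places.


VIF = 1 / (1 - 0.6826).
= 1 / 0.3174 = 3.1506.

3.1506


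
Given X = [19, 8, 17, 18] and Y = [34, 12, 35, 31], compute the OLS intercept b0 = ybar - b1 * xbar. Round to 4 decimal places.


First find the slope: b1 = 2.0649.
Means: xbar = 15.5000, ybar = 28.0000.
b0 = ybar - b1 * xbar = 28.0000 - 2.0649 * 15.5000 = -4.0065.

-4.0065


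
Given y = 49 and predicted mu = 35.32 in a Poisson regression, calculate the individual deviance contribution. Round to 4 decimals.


y/mu = 49/35.32 = 1.387316 (approx.), and ln(49/35.32) = 0.327371.
y * ln(y/mu) = 49 * 0.327371 = 16.041179.
y - mu = 13.68.
D = 2 * (16.041179 - 13.68) = 4.722358, which rounds to 4.7224.

4.7224


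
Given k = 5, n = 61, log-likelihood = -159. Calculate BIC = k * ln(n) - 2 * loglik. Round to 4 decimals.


Compute k*ln(n) = 5*ln(61) = 5*4.110874 = 20.554370.
Then -2*loglik = 318.
BIC = 20.554370 + 318 = 338.554370, which rounds to 338.5544.

338.5544


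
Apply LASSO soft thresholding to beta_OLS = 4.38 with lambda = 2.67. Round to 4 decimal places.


Absolute value: |4.38| = 4.38.
Compare to lambda = 2.67.
Since |beta| > lambda, coefficient = sign(beta)*(|beta| - lambda) = 1.7100.

1.7100


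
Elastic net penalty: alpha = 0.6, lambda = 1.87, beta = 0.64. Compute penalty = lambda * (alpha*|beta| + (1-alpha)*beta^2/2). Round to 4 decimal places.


L1 component = 0.6 * |0.64| = 0.3840.
L2 component = 0.4 * 0.64^2 / 2 = 0.0819.
Penalty = 1.87 * (0.3840 + 0.0819) = 1.87 * 0.4659 = 0.8713.

0.8713


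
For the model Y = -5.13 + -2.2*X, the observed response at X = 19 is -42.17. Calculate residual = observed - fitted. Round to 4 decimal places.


Fitted value at X = 19 is yhat = -5.13 + -2.2*19 = -46.9300.
Residual = -42.17 - -46.9300 = 4.7600.

4.7600


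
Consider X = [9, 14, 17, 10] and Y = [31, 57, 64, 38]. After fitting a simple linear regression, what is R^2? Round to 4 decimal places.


Fit the OLS line: b0 = -4.3293, b1 = 4.1463.
SSres = 20.1220.
SStot = 725.0000.
R^2 = 1 - 20.1220/725.0000 = 0.9722.

0.9722


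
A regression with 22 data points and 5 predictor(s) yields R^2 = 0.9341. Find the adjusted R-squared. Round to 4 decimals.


Adjusted R^2 = 1 - (1 - R^2) * (n-1)/(n-p-1).
(1 - R^2) = 0.0659.
(n-1)/(n-p-1) = 21/16.
(1 - R^2) * (n-1) = 0.0659 * 21 = 1.3839.
Divide by (n-p-1): 1.3839 / 16 = 0.0865.
Adj R^2 = 1 - 0.0865 = 0.9135.

0.9135


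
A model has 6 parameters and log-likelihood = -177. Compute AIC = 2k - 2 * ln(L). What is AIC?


AIC = 2*6 - 2*(-177).
= 12 + 354 = 366.

366


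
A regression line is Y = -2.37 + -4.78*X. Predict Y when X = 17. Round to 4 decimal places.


Predicted value:
Y = -2.37 + (-4.78)(17) = -2.37 + -81.2600 = -83.6300.

-83.6300


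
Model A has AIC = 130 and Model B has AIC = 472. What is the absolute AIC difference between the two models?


Absolute difference = |130 - 472| = 342.
The model with lower AIC (A) is preferred.

342


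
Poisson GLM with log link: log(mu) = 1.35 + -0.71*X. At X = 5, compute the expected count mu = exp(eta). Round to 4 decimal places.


Compute eta = 1.35 + -0.71 * 5 = -2.2000.
Apply inverse link: mu = e^-2.2000 = 0.1108.

0.1108


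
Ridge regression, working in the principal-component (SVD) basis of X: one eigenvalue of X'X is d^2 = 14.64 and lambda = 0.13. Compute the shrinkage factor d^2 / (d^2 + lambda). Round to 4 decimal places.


d^2 + lambda = 14.64 + 0.13 = 14.7700.
Shrinkage factor = 14.64/14.7700 = 0.9912.

0.9912


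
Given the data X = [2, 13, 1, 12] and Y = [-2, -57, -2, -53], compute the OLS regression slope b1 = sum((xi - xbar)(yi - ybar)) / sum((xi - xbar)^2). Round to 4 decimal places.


The sample means are xbar = 7.0000 and ybar = -28.5000.
Compute S_xx = 122.0000 and S_xy = -585.0000.
Slope b1 = S_xy / S_xx = -585.0000 / 122.0000 = -4.7951.

-4.7951


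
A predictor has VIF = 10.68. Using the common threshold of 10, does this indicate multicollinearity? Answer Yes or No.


Check: VIF = 10.68 vs threshold = 10.
Since 10.68 >= 10, the answer is Yes.

Yes


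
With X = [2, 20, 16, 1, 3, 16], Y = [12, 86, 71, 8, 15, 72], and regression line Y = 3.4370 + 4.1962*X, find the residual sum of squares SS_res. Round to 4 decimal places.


Predicted values from Y = 3.4370 + 4.1962*X.
Residuals: [0.1706, -1.3610, 0.4238, 0.3668, -1.0256, 1.4238].
SSres = 5.2746.

5.2746


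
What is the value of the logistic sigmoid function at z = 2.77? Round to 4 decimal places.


First, exp(-2.7700) = 0.0627.
Then sigma(z) = 1/(1 + 0.0627) = 0.9410.

0.9410


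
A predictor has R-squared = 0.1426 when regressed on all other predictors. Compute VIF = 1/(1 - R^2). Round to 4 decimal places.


Denominator: 1 - 0.1426 = 0.8574.
VIF = 1 / 0.8574 = 1.1663.

1.1663


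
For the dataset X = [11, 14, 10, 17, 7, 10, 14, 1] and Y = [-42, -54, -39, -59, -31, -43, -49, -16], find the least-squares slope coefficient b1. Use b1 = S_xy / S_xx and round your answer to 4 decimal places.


Calculate xbar = 10.5000, ybar = -41.6250.
S_xx = 170.0000, S_xy = -463.5000.
Using b1 = S_xy / S_xx = -463.5000 / 170.0000, we get b1 = -2.7265.

-2.7265


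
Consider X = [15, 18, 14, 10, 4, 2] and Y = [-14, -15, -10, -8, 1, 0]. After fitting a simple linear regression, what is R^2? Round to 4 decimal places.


After computing the OLS fit (b0=3.3235, b1=-1.0467):
SSres = 10.3898, SStot = 233.3333.
R^2 = 1 - 10.3898/233.3333 = 0.9555.

0.9555


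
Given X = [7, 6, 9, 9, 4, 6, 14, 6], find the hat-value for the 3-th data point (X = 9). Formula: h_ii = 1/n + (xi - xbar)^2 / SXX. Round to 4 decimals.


n = 8, xbar = 7.6250.
SXX = sum((xi - xbar)^2) = 65.8750.
h = 1/8 + (9 - 7.6250)^2 / 65.8750 = 0.1537.

0.1537


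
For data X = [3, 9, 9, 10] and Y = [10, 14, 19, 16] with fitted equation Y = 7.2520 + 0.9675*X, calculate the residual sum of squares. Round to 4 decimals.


Predicted values from Y = 7.2520 + 0.9675*X.
Residuals: [-0.1545, -1.9595, 3.0405, -0.9270].
SSres = 13.9675.

13.9675


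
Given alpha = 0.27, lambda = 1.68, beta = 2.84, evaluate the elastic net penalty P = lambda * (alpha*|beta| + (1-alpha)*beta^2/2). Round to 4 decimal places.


Compute:
L1 = 0.27 * 2.84 = 0.7668.
L2 = 0.73 * 2.84^2 / 2 = 2.9439.
Penalty = 1.68 * (0.7668 + 2.9439) = 6.2340.

6.2340


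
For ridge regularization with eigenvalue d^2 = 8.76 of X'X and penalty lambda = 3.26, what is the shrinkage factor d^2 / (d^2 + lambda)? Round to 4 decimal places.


Compute the denominator: 8.76 + 3.26 = 12.0200.
Shrinkage factor = 8.76 / 12.0200 = 0.7288.

0.7288


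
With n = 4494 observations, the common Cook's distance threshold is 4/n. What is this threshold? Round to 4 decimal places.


The threshold is 4/n.
4/4494 = 0.0009.

0.0009


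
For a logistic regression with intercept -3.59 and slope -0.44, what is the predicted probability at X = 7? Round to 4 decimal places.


Compute z = -3.59 + (-0.44)(7) = -6.6700.
exp(-z) = 788.3956.
P = 1/(1 + 788.3956) = 0.0013.

0.0013


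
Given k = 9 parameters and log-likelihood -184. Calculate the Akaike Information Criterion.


Compute:
2k = 2*9 = 18.
-2*loglik = -2*(-184) = 368.
AIC = 18 + 368 = 386.

386


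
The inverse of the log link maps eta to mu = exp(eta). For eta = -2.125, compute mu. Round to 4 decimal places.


The inverse log link gives:
mu = exp(-2.125) = 0.1194.

0.1194


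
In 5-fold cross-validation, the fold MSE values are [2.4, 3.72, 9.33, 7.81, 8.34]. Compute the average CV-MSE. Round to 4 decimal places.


Add all fold MSEs: 31.6000.
Divide by k = 5: 31.6000/5 = 6.3200.

6.3200


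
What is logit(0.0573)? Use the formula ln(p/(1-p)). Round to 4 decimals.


The odds are p/(1-p) = 0.0573 / 0.9427 = 0.0608.
logit(p) = ln(0.0608) = -2.8004.

-2.8004


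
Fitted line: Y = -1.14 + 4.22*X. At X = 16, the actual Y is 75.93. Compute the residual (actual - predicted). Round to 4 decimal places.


Predicted = -1.14 + 4.22 * 16 = 66.3800.
Residual = 75.93 - 66.3800 = 9.5500.

9.5500


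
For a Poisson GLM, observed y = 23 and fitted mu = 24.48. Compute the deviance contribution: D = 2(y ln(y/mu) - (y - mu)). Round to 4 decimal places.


y/mu = 23/24.48 = 0.939542 (approx.), and ln(23/24.48) = -0.062362.
y * ln(y/mu) = 23 * -0.062362 = -1.434326.
y - mu = -1.48.
D = 2 * (-1.434326 - -1.48) = 0.091348, which rounds to 0.0913.

0.0913


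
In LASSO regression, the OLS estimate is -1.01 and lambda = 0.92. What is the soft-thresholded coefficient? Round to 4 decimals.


|beta_OLS| = 1.01.
lambda = 0.92.
Since |beta| > lambda, coefficient = sign(beta)*(|beta| - lambda) = -0.0900.
Result = -0.0900.

-0.0900


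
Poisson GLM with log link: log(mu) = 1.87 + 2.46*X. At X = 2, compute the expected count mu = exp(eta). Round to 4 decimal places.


Linear predictor: eta = 1.87 + (2.46)(2) = 6.7900.
Expected count: mu = exp(6.7900) = 888.9136.

888.9136


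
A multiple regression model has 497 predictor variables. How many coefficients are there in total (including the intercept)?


Each predictor gets one coefficient, plus one intercept.
Total parameters = 497 + 1 = 498.

498


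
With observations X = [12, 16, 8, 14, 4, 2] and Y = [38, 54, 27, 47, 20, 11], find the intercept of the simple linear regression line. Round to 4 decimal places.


Compute b1 = 2.9068 from the OLS formula.
With xbar = 9.3333 and ybar = 32.8333, the intercept is:
b0 = 32.8333 - 2.9068 * 9.3333 = 5.7034.

5.7034


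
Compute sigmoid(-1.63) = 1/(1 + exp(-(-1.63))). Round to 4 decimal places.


Compute exp(1.6300) = 5.1039.
Sigmoid = 1 / (1 + 5.1039) = 1 / 6.1039 = 0.1638.

0.1638


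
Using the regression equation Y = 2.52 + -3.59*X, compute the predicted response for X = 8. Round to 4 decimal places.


Predicted value:
Y = 2.52 + (-3.59)(8) = 2.52 + -28.7200 = -26.2000.

-26.2000


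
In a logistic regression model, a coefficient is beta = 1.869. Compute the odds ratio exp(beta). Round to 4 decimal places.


Odds ratio = exp(beta) = exp(1.869).
= 6.4818.

6.4818


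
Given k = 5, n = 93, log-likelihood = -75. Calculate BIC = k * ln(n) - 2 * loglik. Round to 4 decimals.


Compute k*ln(n) = 5*ln(93) = 5*4.532599 = 22.662995.
Then -2*loglik = 150.
BIC = 22.662995 + 150 = 172.662995, which rounds to 172.6630.

172.6630


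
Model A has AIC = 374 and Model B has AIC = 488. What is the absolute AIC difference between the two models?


|AIC_A - AIC_B| = |374 - 488| = 114.
Model A is preferred (lower AIC).

114


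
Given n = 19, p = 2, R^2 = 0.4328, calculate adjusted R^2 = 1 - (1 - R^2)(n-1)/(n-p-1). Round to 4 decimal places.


Plug in: Adj R^2 = 1 - (1 - 0.4328) * 18/16.
= 1 - 0.5672 * 18/16
= 1 - 10.2096 / 16
= 1 - 0.6381 = 0.3619.

0.3619


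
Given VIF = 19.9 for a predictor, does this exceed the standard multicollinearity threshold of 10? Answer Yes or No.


The threshold is 10.
VIF = 19.9 is >= 10.
Multicollinearity indication: Yes.

Yes


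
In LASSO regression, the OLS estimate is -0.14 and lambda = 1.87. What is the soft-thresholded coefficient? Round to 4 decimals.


Absolute value: |-0.14| = 0.14.
Compare to lambda = 1.87.
Since |beta| <= lambda, the coefficient is set to 0.

0.0000


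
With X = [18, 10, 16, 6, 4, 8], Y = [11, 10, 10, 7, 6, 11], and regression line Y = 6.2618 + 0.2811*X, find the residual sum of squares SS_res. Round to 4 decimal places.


Predicted values from Y = 6.2618 + 0.2811*X.
Residuals: [-0.3216, 0.9272, -0.7594, -0.9484, -1.3862, 2.4894].
SSres = 10.5579.

10.5579


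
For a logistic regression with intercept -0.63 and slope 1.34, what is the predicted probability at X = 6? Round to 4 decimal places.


z = -0.63 + 1.34 * 6 = 7.4100.
Sigmoid: P = 1 / (1 + exp(-7.4100)) = 0.9994.

0.9994


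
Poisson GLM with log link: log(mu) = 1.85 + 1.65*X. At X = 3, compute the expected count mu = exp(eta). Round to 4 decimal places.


eta = 1.85 + 1.65 * 3 = 6.8000.
mu = exp(6.8000) = 897.8473.

897.8473


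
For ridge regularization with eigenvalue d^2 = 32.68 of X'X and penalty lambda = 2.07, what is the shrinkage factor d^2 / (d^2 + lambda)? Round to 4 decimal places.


d^2 + lambda = 32.68 + 2.07 = 34.7500.
Shrinkage factor = 32.68/34.7500 = 0.9404.

0.9404


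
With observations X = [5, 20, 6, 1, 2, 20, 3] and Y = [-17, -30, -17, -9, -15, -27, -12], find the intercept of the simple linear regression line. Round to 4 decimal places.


The slope is b1 = -0.8953.
Sample means are xbar = 8.1429 and ybar = -18.1429.
Intercept: b0 = -18.1429 - (-0.8953)(8.1429) = -10.8522.

-10.8522


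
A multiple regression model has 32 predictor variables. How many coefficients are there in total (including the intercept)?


Total coefficients = number of predictors + 1 (for the intercept).
= 32 + 1 = 33.

33


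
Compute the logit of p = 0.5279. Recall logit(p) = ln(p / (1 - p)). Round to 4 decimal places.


1 - p = 0.4721.
p/(1-p) = 1.1182.
logit = ln(1.1182) = 0.1117.

0.1117


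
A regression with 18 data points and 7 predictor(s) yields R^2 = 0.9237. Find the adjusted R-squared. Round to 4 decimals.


Using the formula:
(1 - 0.9237) = 0.0763.
Multiply by 17/10: 0.0763 * 17 = 1.2971, then 1.2971 / 10 = 0.1297.
Adj R^2 = 1 - 0.1297 = 0.8703.

0.8703


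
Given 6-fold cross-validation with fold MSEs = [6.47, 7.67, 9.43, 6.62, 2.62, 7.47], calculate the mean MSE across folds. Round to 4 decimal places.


Add all fold MSEs: 40.2800.
Divide by k = 6: 40.2800/6 = 6.7133.

6.7133


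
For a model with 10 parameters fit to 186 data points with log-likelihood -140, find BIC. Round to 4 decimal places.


ln(186) = 5.225747.
k * ln(n) = 10 * 5.225747 = 52.257470.
-2L = 280.
BIC = 52.257470 + 280 = 332.257470, which rounds to 332.2575.

332.2575


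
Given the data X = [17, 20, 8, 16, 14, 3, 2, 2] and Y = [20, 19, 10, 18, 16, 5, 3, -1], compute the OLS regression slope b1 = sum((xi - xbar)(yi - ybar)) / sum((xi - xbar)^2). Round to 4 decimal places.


Calculate xbar = 10.2500, ybar = 11.2500.
S_xx = 381.5000, S_xy = 408.5000.
Using b1 = S_xy / S_xx = 408.5000 / 381.5000, we get b1 = 1.0708.

1.0708


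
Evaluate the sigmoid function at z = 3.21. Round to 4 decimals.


First, exp(-3.2100) = 0.0404.
Then sigma(z) = 1/(1 + 0.0404) = 0.9612.

0.9612


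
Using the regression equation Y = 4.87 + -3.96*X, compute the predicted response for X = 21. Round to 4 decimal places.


Plug X = 21 into Y = 4.87 + -3.96*X:
Y = 4.87 + -83.1600 = -78.2900.

-78.2900


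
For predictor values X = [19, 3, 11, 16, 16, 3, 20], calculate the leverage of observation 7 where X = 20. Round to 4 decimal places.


Compute xbar = 12.5714 with n = 7 observations.
SXX = 305.7143.
Leverage = 1/7 + (20 - 12.5714)^2/305.7143 = 0.3234.

0.3234


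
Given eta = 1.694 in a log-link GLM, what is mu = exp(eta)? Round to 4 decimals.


The inverse log link gives:
mu = exp(1.694) = 5.4412.

5.4412


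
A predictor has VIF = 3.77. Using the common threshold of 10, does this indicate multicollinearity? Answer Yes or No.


Compare VIF = 3.77 to the threshold of 10.
3.77 < 10, so the answer is No.

No


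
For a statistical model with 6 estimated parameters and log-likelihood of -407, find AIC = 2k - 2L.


AIC = 2k - 2*loglik = 2(6) - 2(-407).
= 12 + 814 = 826.

826


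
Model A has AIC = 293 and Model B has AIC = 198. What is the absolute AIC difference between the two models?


Absolute difference = |293 - 198| = 95.
The model with lower AIC (B) is preferred.

95


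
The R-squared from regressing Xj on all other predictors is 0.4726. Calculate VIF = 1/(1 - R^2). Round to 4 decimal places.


Denominator: 1 - 0.4726 = 0.5274.
VIF = 1 / 0.5274 = 1.8961.

1.8961


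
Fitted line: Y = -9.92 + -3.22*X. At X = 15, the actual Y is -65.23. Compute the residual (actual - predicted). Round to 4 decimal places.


Compute yhat = -9.92 + (-3.22)(15) = -58.2200.
Residual = actual - predicted = -65.23 - -58.2200 = -7.0100.

-7.0100


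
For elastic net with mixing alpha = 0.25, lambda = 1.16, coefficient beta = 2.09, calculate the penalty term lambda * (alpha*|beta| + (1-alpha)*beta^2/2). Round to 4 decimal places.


Compute:
L1 = 0.25 * 2.09 = 0.5225.
L2 = 0.75 * 2.09^2 / 2 = 1.6380.
Penalty = 1.16 * (0.5225 + 1.6380) = 2.5062.

2.5062


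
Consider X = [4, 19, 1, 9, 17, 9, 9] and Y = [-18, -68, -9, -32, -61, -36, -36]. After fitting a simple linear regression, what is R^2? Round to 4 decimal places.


The fitted line is Y = -5.1959 + -3.2887*X.
SSres = 11.2165, SStot = 2708.8571.
R^2 = 1 - SSres/SStot = 0.9959.

0.9959


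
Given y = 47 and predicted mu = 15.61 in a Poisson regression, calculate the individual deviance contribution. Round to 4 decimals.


Compute y*ln(y/mu) = 47*ln(47/15.61) = 47*1.102236 = 51.805092.
y - mu = 31.39.
D = 2*(51.805092 - (31.39)) = 40.830184, which rounds to 40.8302.

40.8302


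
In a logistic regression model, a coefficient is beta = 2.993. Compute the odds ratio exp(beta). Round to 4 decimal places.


The odds ratio is computed as:
OR = e^(2.993) = 19.9454.

19.9454


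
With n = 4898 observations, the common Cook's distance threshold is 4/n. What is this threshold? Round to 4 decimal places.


Cook's distance cutoff = 4/n = 4/4898.
= 0.0008.

0.0008


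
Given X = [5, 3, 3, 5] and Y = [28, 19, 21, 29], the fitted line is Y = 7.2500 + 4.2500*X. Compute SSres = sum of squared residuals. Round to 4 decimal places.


Predicted values from Y = 7.2500 + 4.2500*X.
Residuals: [-0.5000, -1.0000, 1.0000, 0.5000].
SSres = 2.5000.

2.5000


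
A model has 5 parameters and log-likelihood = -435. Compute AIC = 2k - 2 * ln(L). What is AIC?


AIC = 2*5 - 2*(-435).
= 10 + 870 = 880.

880


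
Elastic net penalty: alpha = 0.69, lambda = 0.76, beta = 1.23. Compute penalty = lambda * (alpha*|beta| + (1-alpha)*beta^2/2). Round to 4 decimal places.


Compute:
L1 = 0.69 * 1.23 = 0.8487.
L2 = 0.31 * 1.23^2 / 2 = 0.2345.
Penalty = 0.76 * (0.8487 + 0.2345) = 0.8232.

0.8232


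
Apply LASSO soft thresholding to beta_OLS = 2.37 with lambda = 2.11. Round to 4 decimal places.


Check: |2.37| = 2.37 vs lambda = 2.11.
Since |beta| > lambda, coefficient = sign(beta)*(|beta| - lambda) = 0.2600.
Soft-thresholded coefficient = 0.2600.

0.2600


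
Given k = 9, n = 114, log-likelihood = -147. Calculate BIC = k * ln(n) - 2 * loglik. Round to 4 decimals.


k * ln(n) = 9 * ln(114) = 9 * 4.736198 = 42.625782.
-2 * loglik = -2 * (-147) = 294.
BIC = 42.625782 + 294 = 336.625782, which rounds to 336.6258.

336.6258


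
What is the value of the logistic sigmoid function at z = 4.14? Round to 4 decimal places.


First, exp(-4.1400) = 0.0159.
Then sigma(z) = 1/(1 + 0.0159) = 0.9843.

0.9843


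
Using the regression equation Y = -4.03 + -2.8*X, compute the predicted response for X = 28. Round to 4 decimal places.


Substitute X = 28 into the equation:
Y = -4.03 + -2.8 * 28 = -4.03 + -78.4000 = -82.4300.

-82.4300


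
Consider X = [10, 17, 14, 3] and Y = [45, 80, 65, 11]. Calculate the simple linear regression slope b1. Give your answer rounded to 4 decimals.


First compute the means: xbar = 11.0000, ybar = 50.2500.
Then S_xx = sum((xi - xbar)^2) = 110.0000.
S_xy = sum((xi - xbar)(yi - ybar)) = 542.0000.
b1 = S_xy / S_xx = 542.0000 / 110.0000 = 4.9273.

4.9273


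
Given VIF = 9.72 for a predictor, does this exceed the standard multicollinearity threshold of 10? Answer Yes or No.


Compare VIF = 9.72 to the threshold of 10.
9.72 < 10, so the answer is No.

No


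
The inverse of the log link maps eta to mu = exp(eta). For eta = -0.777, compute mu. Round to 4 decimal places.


The inverse log link gives:
mu = exp(-0.777) = 0.4598.

0.4598


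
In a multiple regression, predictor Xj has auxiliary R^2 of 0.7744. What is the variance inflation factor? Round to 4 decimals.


Denominator: 1 - 0.7744 = 0.2256.
VIF = 1 / 0.2256 = 4.4326.

4.4326


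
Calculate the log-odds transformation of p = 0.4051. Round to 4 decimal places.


Compute the odds: 0.4051/0.5949 = 0.6810.
Take the natural log: ln(0.6810) = -0.3843.

-0.3843


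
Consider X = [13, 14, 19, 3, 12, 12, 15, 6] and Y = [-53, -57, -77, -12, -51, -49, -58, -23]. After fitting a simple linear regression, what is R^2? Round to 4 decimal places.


After computing the OLS fit (b0=0.2201, b1=-4.0613):
SSres = 15.3259, SStot = 2976.0000.
R^2 = 1 - 15.3259/2976.0000 = 0.9949.

0.9949


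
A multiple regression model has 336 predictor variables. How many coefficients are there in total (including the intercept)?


Total coefficients = number of predictors + 1 (for the intercept).
= 336 + 1 = 337.

337


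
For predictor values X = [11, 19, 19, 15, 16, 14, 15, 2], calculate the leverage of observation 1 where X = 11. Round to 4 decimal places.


Mean of X: xbar = 13.8750.
SXX = 208.8750.
For X = 11: h = 1/8 + (11 - 13.8750)^2/208.8750 = 0.1646.

0.1646


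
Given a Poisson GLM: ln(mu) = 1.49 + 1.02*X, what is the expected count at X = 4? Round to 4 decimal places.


Compute eta = 1.49 + 1.02 * 4 = 5.5700.
Apply inverse link: mu = e^5.5700 = 262.4341.

262.4341


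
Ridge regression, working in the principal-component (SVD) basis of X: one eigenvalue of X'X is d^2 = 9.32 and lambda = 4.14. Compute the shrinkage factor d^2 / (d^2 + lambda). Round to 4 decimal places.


Denominator = d^2 + lambda = 9.32 + 4.14 = 13.4600.
Shrinkage = 9.32 / 13.4600 = 0.6924.

0.6924


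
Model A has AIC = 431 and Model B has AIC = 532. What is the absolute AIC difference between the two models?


Compute |431 - 532| = 101.
Model A has the smaller AIC.

101


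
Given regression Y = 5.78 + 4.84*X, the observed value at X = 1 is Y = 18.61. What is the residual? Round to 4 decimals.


Predicted = 5.78 + 4.84 * 1 = 10.6200.
Residual = 18.61 - 10.6200 = 7.9900.

7.9900


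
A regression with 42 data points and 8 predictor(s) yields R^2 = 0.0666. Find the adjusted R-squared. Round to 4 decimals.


Plug in: Adj R^2 = 1 - (1 - 0.0666) * 41/33.
= 1 - 0.9334 * 41/33
= 1 - 38.2694 / 33
= 1 - 1.1597 = -0.1597.

-0.1597


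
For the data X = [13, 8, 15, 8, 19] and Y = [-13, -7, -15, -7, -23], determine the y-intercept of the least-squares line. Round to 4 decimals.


Compute b1 = -1.3901 from the OLS formula.
With xbar = 12.6000 and ybar = -13.0000, the intercept is:
b0 = -13.0000 - -1.3901 * 12.6000 = 4.5157.

4.5157


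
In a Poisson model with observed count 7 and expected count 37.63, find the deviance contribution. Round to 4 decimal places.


y/mu = 7/37.63 = 0.186022 (approx.), and ln(7/37.63) = -1.681891.
y * ln(y/mu) = 7 * -1.681891 = -11.773237.
y - mu = -30.63.
D = 2 * (-11.773237 - -30.63) = 37.713526, which rounds to 37.7135.

37.7135


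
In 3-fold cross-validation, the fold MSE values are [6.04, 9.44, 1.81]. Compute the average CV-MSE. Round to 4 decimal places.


Total MSE across folds = 17.2900.
CV-MSE = 17.2900/3 = 5.7633.

5.7633


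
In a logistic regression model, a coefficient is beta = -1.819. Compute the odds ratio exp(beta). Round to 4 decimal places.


The odds ratio is computed as:
OR = e^(-1.819) = 0.1622.

0.1622


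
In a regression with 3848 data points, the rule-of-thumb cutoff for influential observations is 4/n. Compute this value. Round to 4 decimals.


Using the rule of thumb:
Threshold = 4 / 3848 = 0.0010.

0.0010


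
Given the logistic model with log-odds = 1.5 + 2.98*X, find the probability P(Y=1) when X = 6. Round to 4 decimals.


z = 1.5 + 2.98 * 6 = 19.3800.
Sigmoid: P = 1 / (1 + exp(-19.3800)) = 1.0000.

1.0000


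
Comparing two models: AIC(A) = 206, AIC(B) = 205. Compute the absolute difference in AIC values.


|AIC_A - AIC_B| = |206 - 205| = 1.
Model B is preferred (lower AIC).

1


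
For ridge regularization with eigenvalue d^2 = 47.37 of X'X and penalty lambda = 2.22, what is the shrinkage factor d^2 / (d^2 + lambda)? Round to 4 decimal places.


Denominator = d^2 + lambda = 47.37 + 2.22 = 49.5900.
Shrinkage = 47.37 / 49.5900 = 0.9552.

0.9552


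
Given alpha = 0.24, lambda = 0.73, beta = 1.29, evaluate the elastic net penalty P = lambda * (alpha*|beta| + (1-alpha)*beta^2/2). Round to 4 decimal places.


Compute:
L1 = 0.24 * 1.29 = 0.3096.
L2 = 0.76 * 1.29^2 / 2 = 0.6324.
Penalty = 0.73 * (0.3096 + 0.6324) = 0.6876.

0.6876


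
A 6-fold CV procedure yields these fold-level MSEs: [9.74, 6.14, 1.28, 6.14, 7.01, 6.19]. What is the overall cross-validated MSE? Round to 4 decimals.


Sum of fold MSEs = 36.5000.
Average = 36.5000 / 6 = 6.0833.

6.0833


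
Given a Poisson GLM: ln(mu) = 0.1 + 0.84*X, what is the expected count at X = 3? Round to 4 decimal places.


Compute eta = 0.1 + 0.84 * 3 = 2.6200.
Apply inverse link: mu = e^2.6200 = 13.7357.

13.7357


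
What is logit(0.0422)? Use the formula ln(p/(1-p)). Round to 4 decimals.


1 - p = 0.9578.
p/(1-p) = 0.0441.
logit = ln(0.0441) = -3.1222.

-3.1222


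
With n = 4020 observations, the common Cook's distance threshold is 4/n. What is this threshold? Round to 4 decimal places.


Cook's distance cutoff = 4/n = 4/4020.
= 0.0010.

0.0010


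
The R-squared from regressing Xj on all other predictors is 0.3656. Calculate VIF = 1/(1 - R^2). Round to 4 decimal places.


Denominator: 1 - 0.3656 = 0.6344.
VIF = 1 / 0.6344 = 1.5763.

1.5763


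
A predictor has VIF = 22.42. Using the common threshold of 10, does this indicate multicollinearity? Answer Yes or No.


Compare VIF = 22.42 to the threshold of 10.
22.42 >= 10, so the answer is Yes.

Yes


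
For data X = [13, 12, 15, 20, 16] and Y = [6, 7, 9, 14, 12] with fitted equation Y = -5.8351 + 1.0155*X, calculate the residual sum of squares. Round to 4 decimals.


For each point, residual = actual - predicted.
Residuals: [-1.3664, 0.6491, -0.3974, -0.4749, 1.5871].
Sum of squared residuals = 5.1907.

5.1907


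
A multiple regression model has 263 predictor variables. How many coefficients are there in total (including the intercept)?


Each predictor gets one coefficient, plus one intercept.
Total parameters = 263 + 1 = 264.

264


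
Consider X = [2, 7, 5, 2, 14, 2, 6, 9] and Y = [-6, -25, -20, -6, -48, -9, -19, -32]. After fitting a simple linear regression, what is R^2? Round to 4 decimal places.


After computing the OLS fit (b0=-0.4659, b1=-3.4313):
SSres = 17.1394, SStot = 1463.8750.
R^2 = 1 - 17.1394/1463.8750 = 0.9883.

0.9883


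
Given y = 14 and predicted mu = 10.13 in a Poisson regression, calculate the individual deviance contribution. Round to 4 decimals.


Compute y*ln(y/mu) = 14*ln(14/10.13) = 14*0.323556 = 4.529784.
y - mu = 3.87.
D = 2*(4.529784 - (3.87)) = 1.319568, which rounds to 1.3196.

1.3196


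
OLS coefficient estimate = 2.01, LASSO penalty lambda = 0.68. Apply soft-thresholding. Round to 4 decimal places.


|beta_OLS| = 2.01.
lambda = 0.68.
Since |beta| > lambda, coefficient = sign(beta)*(|beta| - lambda) = 1.3300.
Result = 1.3300.

1.3300


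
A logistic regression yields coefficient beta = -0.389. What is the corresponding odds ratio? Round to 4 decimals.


The odds ratio is computed as:
OR = e^(-0.389) = 0.6777.

0.6777
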